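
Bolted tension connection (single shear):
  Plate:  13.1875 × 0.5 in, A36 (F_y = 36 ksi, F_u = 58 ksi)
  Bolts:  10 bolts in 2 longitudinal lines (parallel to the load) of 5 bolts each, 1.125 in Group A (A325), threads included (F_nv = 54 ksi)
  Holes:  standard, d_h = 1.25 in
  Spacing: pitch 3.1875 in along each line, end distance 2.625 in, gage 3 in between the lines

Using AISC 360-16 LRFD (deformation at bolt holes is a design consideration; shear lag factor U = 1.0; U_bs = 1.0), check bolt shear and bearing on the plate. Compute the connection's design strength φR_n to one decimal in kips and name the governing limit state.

402.6 kips (bolt shear governs)

Bolt shear: A_b = π(1.125)²/4 = 0.99402 in². φR_n = 0.75 × 54 × 0.99402 × 10 × 1 = 402.6 kips.
Bearing (0.5 in plate, F_u = 58 ksi): end bolts L_c = 2.625 − 1.25/2 = 2, R_n = min(1.2×2×0.5×58, 2.4×1.125×0.5×58) = 69.6 kips/bolt; interior L_c = 3.1875 − 1.25 = 1.9375, R_n = 67.425 kips/bolt. φR_n = 0.75 × (2×69.6 + 8×67.425) = 509.0 kips.
Governing: min(402.6, 509.0) = 402.6 kips → bolt shear.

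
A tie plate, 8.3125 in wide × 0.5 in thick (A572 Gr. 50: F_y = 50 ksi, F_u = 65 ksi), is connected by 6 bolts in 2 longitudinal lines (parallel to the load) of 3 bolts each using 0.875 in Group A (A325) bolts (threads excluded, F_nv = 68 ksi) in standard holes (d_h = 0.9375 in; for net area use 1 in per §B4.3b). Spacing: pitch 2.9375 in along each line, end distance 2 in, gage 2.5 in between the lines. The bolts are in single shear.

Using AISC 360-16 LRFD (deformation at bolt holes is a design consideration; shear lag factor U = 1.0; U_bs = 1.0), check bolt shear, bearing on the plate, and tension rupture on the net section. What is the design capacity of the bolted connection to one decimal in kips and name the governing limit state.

Bolt shear: A_b = π(0.875)²/4 = 0.60132 in². φR_n = 0.75 × 68 × 0.60132 × 6 × 1 = 184.0 kips.
Bearing (0.5 in plate, F_u = 65 ksi): end bolts L_c = 2 − 0.9375/2 = 1.53125, R_n = min(1.2×1.53125×0.5×65, 2.4×0.875×0.5×65) = 59.719 kips/bolt; interior L_c = 2.9375 − 0.9375 = 2, R_n = 68.25 kips/bolt. φR_n = 0.75 × (2×59.719 + 4×68.25) = 294.3 kips.
Tension rupture (net): A_n = (8.3125 − 2×1)×0.5 = 3.1563 in² (U = 1.0, A_e = A_n). φR_n = 0.75 × 65 × 3.1563 = 153.9 kips.
Governing: min(184.0, 294.3, 153.9) = 153.9 kips → net-section rupture.

153.9 kips (net-section rupture governs)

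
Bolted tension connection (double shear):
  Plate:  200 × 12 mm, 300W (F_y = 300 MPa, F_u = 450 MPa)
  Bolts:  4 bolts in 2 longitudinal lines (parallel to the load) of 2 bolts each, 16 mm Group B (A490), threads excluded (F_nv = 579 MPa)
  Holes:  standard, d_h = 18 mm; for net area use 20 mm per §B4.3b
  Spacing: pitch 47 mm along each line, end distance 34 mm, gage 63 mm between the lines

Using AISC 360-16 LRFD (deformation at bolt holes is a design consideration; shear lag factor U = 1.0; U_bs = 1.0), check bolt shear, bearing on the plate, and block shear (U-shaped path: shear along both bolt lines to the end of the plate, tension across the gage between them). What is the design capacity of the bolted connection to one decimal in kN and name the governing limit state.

Bolt shear: A_b = π(16)²/4 = 201.06 mm². φR_n = 0.75 × 579 × 201.06 × 4 × 2 = 698.5 kN.
Bearing (12 mm plate, F_u = 450 MPa): end bolts L_c = 34 − 18/2 = 25, R_n = min(1.2×25×12×450, 2.4×16×12×450) = 162 kN/bolt; interior L_c = 47 − 18 = 29, R_n = 187.92 kN/bolt. φR_n = 0.75 × (2×162 + 2×187.92) = 524.9 kN.
Block shear: shear path 2×[34+1×47] = 2×81 mm, A_gv = 1944, A_nv = 2×(81 − 1.5×20)×12 = 1224 mm²; tension across gage: (63 − 1×20)×12 = 516 mm². R_n = min(0.6×450×1224, 0.6×300×1944) + 1.0×450×516 = min(330.48, 349.92) + 232.2 = 562.68 kN. φR_n = 0.75 × 562.68 = 422.0 kN.
Governing: min(698.5, 524.9, 422.0) = 422.0 kN → block shear.

422.0 kN (block shear governs)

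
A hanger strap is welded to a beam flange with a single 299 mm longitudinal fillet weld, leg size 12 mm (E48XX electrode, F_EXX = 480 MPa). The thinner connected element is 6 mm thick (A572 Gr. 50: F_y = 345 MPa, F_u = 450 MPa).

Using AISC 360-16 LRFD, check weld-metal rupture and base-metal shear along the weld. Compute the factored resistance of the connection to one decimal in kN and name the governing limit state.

363.3 kN (base-metal shear governs)

Weld metal: throat = 0.707×12 = 8.484 mm, L = 299 mm. φR_n = 0.75 × 0.6 × 480 × 8.484 × 299 = 547.9 kN.
Base metal shear (6 mm plate): yield φR_n = 1.0×0.6×345×6×299 = 371.4 kN; rupture φR_n = 0.75×0.6×450×6×299 = 363.3 kN; take 363.3 kN (rupture).
Governing: min(547.9, 363.3) = 363.3 kN → base-metal shear.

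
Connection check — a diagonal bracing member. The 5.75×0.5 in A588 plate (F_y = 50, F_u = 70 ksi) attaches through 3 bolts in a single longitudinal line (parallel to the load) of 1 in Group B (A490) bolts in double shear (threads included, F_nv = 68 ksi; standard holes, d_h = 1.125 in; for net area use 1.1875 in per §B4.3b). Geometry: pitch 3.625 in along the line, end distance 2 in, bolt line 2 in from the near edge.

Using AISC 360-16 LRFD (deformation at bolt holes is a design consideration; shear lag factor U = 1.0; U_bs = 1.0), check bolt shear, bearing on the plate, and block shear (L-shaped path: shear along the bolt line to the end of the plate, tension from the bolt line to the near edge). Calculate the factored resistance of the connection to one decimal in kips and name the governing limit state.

Bolt shear: A_b = π(1)²/4 = 0.7854 in². φR_n = 0.75 × 68 × 0.7854 × 3 × 2 = 240.3 kips.
Bearing (0.5 in plate, F_u = 70 ksi): end bolts L_c = 2 − 1.125/2 = 1.4375, R_n = min(1.2×1.4375×0.5×70, 2.4×1×0.5×70) = 60.375 kips/bolt; interior L_c = 3.625 − 1.125 = 2.5, R_n = 84 kips/bolt. φR_n = 0.75 × (1×60.375 + 2×84) = 171.3 kips.
Block shear: shear path 1×[2+2×3.625] = 1×9.25 in, A_gv = 4.625, A_nv = 1×(9.25 − 2.5×1.1875)×0.5 = 3.1406 in²; tension to near edge: (2 − 0.5×1.1875)×0.5 = 0.70313 in². R_n = min(0.6×70×3.1406, 0.6×50×4.625) + 1.0×70×0.70313 = min(131.91, 138.75) + 49.219 = 181.13 kips. φR_n = 0.75 × 181.13 = 135.8 kips.
Governing: min(240.3, 171.3, 135.8) = 135.8 kips → block shear.

135.8 kips (block shear governs)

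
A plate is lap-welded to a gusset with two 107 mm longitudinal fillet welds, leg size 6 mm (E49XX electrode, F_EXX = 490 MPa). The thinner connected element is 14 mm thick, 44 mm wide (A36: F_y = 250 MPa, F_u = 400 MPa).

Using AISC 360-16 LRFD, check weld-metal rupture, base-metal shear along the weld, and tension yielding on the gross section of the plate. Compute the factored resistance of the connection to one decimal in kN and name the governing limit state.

138.6 kN (gross-section yield governs)

Weld metal: throat = 0.707×6 = 4.242 mm, L = 2×107 = 214 mm. φR_n = 0.75 × 0.6 × 490 × 4.242 × 214 = 200.2 kN.
Base metal shear (14 mm plate): yield φR_n = 1.0×0.6×250×14×214 = 449.4 kN; rupture φR_n = 0.75×0.6×400×14×214 = 539.3 kN; take 449.4 kN (yield).
Tension yield (gross): A_g = 44×14 = 616 mm². φR_n = 0.90 × 250 × 616 = 138.6 kN.
Governing: min(200.2, 449.4, 138.6) = 138.6 kN → gross-section yield.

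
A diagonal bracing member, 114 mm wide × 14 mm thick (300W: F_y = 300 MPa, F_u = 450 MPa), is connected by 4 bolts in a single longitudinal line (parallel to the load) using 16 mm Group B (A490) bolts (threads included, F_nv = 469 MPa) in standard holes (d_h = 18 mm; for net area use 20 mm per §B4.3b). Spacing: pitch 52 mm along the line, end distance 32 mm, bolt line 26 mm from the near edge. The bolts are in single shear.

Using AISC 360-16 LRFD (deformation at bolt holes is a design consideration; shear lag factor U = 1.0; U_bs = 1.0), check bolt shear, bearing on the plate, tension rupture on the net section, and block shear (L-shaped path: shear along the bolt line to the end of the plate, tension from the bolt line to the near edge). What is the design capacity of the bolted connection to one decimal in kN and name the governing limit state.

Bolt shear: A_b = π(16)²/4 = 201.06 mm². φR_n = 0.75 × 469 × 201.06 × 4 × 1 = 282.9 kN.
Bearing (14 mm plate, F_u = 450 MPa): end bolts L_c = 32 − 18/2 = 23, R_n = min(1.2×23×14×450, 2.4×16×14×450) = 173.88 kN/bolt; interior L_c = 52 − 18 = 34, R_n = 241.92 kN/bolt. φR_n = 0.75 × (1×173.88 + 3×241.92) = 674.7 kN.
Tension rupture (net): A_n = (114 − 1×20)×14 = 1316 mm² (U = 1.0, A_e = A_n). φR_n = 0.75 × 450 × 1316 = 444.2 kN.
Block shear: shear path 1×[32+3×52] = 1×188 mm, A_gv = 2632, A_nv = 1×(188 − 3.5×20)×14 = 1652 mm²; tension to near edge: (26 − 0.5×20)×14 = 224 mm². R_n = min(0.6×450×1652, 0.6×300×2632) + 1.0×450×224 = min(446.04, 473.76) + 100.8 = 546.84 kN. φR_n = 0.75 × 546.84 = 410.1 kN.
Governing: min(282.9, 674.7, 444.2, 410.1) = 282.9 kN → bolt shear.

282.9 kN (bolt shear governs)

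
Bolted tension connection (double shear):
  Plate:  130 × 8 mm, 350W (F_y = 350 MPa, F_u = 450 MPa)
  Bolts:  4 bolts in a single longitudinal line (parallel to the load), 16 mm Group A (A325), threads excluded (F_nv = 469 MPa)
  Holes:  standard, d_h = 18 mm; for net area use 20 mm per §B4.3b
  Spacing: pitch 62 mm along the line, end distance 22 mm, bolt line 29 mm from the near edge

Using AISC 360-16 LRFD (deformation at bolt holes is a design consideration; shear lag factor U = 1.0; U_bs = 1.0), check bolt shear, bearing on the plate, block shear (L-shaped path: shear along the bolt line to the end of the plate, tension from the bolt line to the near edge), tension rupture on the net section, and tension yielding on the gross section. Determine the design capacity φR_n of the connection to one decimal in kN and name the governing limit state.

Bolt shear: A_b = π(16)²/4 = 201.06 mm². φR_n = 0.75 × 469 × 201.06 × 4 × 2 = 565.8 kN.
Bearing (8 mm plate, F_u = 450 MPa): end bolts L_c = 22 − 18/2 = 13, R_n = min(1.2×13×8×450, 2.4×16×8×450) = 56.16 kN/bolt; interior L_c = 62 − 18 = 44, R_n = 138.24 kN/bolt. φR_n = 0.75 × (1×56.16 + 3×138.24) = 353.2 kN.
Block shear: shear path 1×[22+3×62] = 1×208 mm, A_gv = 1664, A_nv = 1×(208 − 3.5×20)×8 = 1104 mm²; tension to near edge: (29 − 0.5×20)×8 = 152 mm². R_n = min(0.6×450×1104, 0.6×350×1664) + 1.0×450×152 = min(298.08, 349.44) + 68.4 = 366.48 kN. φR_n = 0.75 × 366.48 = 274.9 kN.
Tension rupture (net): A_n = (130 − 1×20)×8 = 880 mm² (U = 1.0, A_e = A_n). φR_n = 0.75 × 450 × 880 = 297.0 kN.
Tension yield (gross): A_g = 130×8 = 1040 mm². φR_n = 0.90 × 350 × 1040 = 327.6 kN.
Governing: min(565.8, 353.2, 274.9, 297.0, 327.6) = 274.9 kN → block shear.

274.9 kN (block shear governs)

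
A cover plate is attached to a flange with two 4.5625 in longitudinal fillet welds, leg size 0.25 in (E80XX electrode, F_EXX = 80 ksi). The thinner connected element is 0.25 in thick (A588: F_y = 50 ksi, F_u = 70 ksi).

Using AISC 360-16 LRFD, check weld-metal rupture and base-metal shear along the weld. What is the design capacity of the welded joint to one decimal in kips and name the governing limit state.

58.1 kips (weld metal governs)

Weld metal: throat = 0.707×0.25 = 0.17675 in, L = 2×4.5625 = 9.125 in. φR_n = 0.75 × 0.6 × 80 × 0.17675 × 9.125 = 58.1 kips.
Base metal shear (0.25 in plate): yield φR_n = 1.0×0.6×50×0.25×9.125 = 68.4 kips; rupture φR_n = 0.75×0.6×70×0.25×9.125 = 71.9 kips; take 68.4 kips (yield).
Governing: min(58.1, 68.4) = 58.1 kips → weld metal.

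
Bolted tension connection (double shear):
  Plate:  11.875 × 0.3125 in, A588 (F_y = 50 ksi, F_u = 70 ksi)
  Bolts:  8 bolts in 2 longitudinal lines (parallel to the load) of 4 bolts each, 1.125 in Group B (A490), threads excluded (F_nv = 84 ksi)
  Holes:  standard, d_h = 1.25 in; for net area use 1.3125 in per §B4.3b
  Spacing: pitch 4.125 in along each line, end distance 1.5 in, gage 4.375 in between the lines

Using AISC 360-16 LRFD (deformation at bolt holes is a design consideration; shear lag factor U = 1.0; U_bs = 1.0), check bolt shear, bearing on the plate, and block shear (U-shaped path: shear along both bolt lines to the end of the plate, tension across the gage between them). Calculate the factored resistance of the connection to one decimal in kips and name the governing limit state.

233.0 kips (block shear governs)

Bolt shear: A_b = π(1.125)²/4 = 0.99402 in². φR_n = 0.75 × 84 × 0.99402 × 8 × 2 = 1002.0 kips.
Bearing (0.3125 in plate, F_u = 70 ksi): end bolts L_c = 1.5 − 1.25/2 = 0.875, R_n = min(1.2×0.875×0.3125×70, 2.4×1.125×0.3125×70) = 22.969 kips/bolt; interior L_c = 4.125 − 1.25 = 2.875, R_n = 59.063 kips/bolt. φR_n = 0.75 × (2×22.969 + 6×59.063) = 300.2 kips.
Block shear: shear path 2×[1.5+3×4.125] = 2×13.875 in, A_gv = 8.6719, A_nv = 2×(13.875 − 3.5×1.3125)×0.3125 = 5.8008 in²; tension across gage: (4.375 − 1×1.3125)×0.3125 = 0.95703 in². R_n = min(0.6×70×5.8008, 0.6×50×8.6719) + 1.0×70×0.95703 = min(243.63, 260.16) + 66.992 = 310.62 kips. φR_n = 0.75 × 310.62 = 233.0 kips.
Governing: min(1002.0, 300.2, 233.0) = 233.0 kips → block shear.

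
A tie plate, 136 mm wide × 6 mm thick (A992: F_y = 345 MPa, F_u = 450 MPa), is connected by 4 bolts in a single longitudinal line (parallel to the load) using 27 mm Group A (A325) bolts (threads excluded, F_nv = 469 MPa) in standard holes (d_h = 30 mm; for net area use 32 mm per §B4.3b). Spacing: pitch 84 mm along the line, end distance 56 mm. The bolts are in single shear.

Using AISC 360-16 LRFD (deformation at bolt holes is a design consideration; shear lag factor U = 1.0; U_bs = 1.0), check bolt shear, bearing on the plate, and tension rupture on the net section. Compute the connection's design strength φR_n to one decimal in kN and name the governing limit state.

Bolt shear: A_b = π(27)²/4 = 572.56 mm². φR_n = 0.75 × 469 × 572.56 × 4 × 1 = 805.6 kN.
Bearing (6 mm plate, F_u = 450 MPa): end bolts L_c = 56 − 30/2 = 41, R_n = min(1.2×41×6×450, 2.4×27×6×450) = 132.84 kN/bolt; interior L_c = 84 − 30 = 54, R_n = 174.96 kN/bolt. φR_n = 0.75 × (1×132.84 + 3×174.96) = 493.3 kN.
Tension rupture (net): A_n = (136 − 1×32)×6 = 624 mm² (U = 1.0, A_e = A_n). φR_n = 0.75 × 450 × 624 = 210.6 kN.
Governing: min(805.6, 493.3, 210.6) = 210.6 kN → net-section rupture.

210.6 kN (net-section rupture governs)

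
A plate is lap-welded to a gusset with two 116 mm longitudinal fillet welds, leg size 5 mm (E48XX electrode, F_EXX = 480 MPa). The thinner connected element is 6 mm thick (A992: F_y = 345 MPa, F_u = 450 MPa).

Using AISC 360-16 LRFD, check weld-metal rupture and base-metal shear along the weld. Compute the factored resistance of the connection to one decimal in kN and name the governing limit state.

177.1 kN (weld metal governs)

Weld metal: throat = 0.707×5 = 3.535 mm, L = 2×116 = 232 mm. φR_n = 0.75 × 0.6 × 480 × 3.535 × 232 = 177.1 kN.
Base metal shear (6 mm plate): yield φR_n = 1.0×0.6×345×6×232 = 288.1 kN; rupture φR_n = 0.75×0.6×450×6×232 = 281.9 kN; take 281.9 kN (rupture).
Governing: min(177.1, 281.9) = 177.1 kN → weld metal.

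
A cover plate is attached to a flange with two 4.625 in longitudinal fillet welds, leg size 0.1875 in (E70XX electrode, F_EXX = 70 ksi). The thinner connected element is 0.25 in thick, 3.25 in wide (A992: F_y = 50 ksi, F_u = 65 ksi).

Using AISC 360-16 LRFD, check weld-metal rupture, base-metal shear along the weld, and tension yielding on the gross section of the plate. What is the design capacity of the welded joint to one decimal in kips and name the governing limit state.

Weld metal: throat = 0.707×0.1875 = 0.13256 in, L = 2×4.625 = 9.25 in. φR_n = 0.75 × 0.6 × 70 × 0.13256 × 9.25 = 38.6 kips.
Base metal shear (0.25 in plate): yield φR_n = 1.0×0.6×50×0.25×9.25 = 69.4 kips; rupture φR_n = 0.75×0.6×65×0.25×9.25 = 67.6 kips; take 67.6 kips (rupture).
Tension yield (gross): A_g = 3.25×0.25 = 0.8125 in². φR_n = 0.90 × 50 × 0.8125 = 36.6 kips.
Governing: min(38.6, 67.6, 36.6) = 36.6 kips → gross-section yield.

36.6 kips (gross-section yield governs)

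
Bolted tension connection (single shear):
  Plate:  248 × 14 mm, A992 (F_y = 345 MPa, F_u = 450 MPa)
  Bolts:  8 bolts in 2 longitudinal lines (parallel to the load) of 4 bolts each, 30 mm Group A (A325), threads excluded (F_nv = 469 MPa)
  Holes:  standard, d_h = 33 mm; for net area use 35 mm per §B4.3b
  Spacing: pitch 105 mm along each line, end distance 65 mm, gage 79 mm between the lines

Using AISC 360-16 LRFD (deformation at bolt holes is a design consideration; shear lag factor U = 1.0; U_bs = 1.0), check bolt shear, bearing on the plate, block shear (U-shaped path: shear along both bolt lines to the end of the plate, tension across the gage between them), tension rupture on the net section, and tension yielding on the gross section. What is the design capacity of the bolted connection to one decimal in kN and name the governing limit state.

Bolt shear: A_b = π(30)²/4 = 706.86 mm². φR_n = 0.75 × 469 × 706.86 × 8 × 1 = 1989.1 kN.
Bearing (14 mm plate, F_u = 450 MPa): end bolts L_c = 65 − 33/2 = 48.5, R_n = min(1.2×48.5×14×450, 2.4×30×14×450) = 366.66 kN/bolt; interior L_c = 105 − 33 = 72, R_n = 453.6 kN/bolt. φR_n = 0.75 × (2×366.66 + 6×453.6) = 2591.2 kN.
Block shear: shear path 2×[65+3×105] = 2×380 mm, A_gv = 10640, A_nv = 2×(380 − 3.5×35)×14 = 7210 mm²; tension across gage: (79 − 1×35)×14 = 616 mm². R_n = min(0.6×450×7210, 0.6×345×10640) + 1.0×450×616 = min(1946.7, 2202.5) + 277.2 = 2223.9 kN. φR_n = 0.75 × 2223.9 = 1667.9 kN.
Tension rupture (net): A_n = (248 − 2×35)×14 = 2492 mm² (U = 1.0, A_e = A_n). φR_n = 0.75 × 450 × 2492 = 841.1 kN.
Tension yield (gross): A_g = 248×14 = 3472 mm². φR_n = 0.90 × 345 × 3472 = 1078.1 kN.
Governing: min(1989.1, 2591.2, 1667.9, 841.1, 1078.1) = 841.1 kN → net-section rupture.

841.1 kN (net-section rupture governs)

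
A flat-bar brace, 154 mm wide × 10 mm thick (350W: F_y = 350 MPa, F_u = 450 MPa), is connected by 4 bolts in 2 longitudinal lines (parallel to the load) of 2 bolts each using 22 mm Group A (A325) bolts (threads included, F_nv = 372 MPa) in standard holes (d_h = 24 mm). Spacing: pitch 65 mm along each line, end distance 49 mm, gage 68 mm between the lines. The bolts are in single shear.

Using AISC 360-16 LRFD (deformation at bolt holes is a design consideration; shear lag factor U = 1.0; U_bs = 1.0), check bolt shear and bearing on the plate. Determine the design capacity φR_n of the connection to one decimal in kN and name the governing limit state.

424.2 kN (bolt shear governs)

Bolt shear: A_b = π(22)²/4 = 380.13 mm². φR_n = 0.75 × 372 × 380.13 × 4 × 1 = 424.2 kN.
Bearing (10 mm plate, F_u = 450 MPa): end bolts L_c = 49 − 24/2 = 37, R_n = min(1.2×37×10×450, 2.4×22×10×450) = 199.8 kN/bolt; interior L_c = 65 − 24 = 41, R_n = 221.4 kN/bolt. φR_n = 0.75 × (2×199.8 + 2×221.4) = 631.8 kN.
Governing: min(424.2, 631.8) = 424.2 kN → bolt shear.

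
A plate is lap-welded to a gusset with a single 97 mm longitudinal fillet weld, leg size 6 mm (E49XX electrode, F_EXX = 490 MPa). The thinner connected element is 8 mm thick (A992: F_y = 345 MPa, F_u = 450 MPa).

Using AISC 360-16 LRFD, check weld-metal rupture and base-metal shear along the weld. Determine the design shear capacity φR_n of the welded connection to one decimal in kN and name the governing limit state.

Weld metal: throat = 0.707×6 = 4.242 mm, L = 97 mm. φR_n = 0.75 × 0.6 × 490 × 4.242 × 97 = 90.7 kN.
Base metal shear (8 mm plate): yield φR_n = 1.0×0.6×345×8×97 = 160.6 kN; rupture φR_n = 0.75×0.6×450×8×97 = 157.1 kN; take 157.1 kN (rupture).
Governing: min(90.7, 157.1) = 90.7 kN → weld metal.

90.7 kN (weld metal governs)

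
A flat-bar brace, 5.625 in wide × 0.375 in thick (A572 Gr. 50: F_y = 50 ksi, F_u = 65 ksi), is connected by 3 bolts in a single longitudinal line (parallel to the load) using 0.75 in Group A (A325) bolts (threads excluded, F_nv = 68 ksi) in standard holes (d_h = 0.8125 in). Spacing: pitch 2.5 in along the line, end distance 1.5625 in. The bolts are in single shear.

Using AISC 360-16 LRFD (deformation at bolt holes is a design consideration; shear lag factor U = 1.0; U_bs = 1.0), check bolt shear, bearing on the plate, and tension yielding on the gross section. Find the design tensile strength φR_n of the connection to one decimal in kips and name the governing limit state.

67.6 kips (bolt shear governs)

Bolt shear: A_b = π(0.75)²/4 = 0.44179 in². φR_n = 0.75 × 68 × 0.44179 × 3 × 1 = 67.6 kips.
Bearing (0.375 in plate, F_u = 65 ksi): end bolts L_c = 1.5625 − 0.8125/2 = 1.15625, R_n = min(1.2×1.15625×0.375×65, 2.4×0.75×0.375×65) = 33.82 kips/bolt; interior L_c = 2.5 − 0.8125 = 1.6875, R_n = 43.875 kips/bolt. φR_n = 0.75 × (1×33.82 + 2×43.875) = 91.2 kips.
Tension yield (gross): A_g = 5.625×0.375 = 2.1094 in². φR_n = 0.90 × 50 × 2.1094 = 94.9 kips.
Governing: min(67.6, 91.2, 94.9) = 67.6 kips → bolt shear.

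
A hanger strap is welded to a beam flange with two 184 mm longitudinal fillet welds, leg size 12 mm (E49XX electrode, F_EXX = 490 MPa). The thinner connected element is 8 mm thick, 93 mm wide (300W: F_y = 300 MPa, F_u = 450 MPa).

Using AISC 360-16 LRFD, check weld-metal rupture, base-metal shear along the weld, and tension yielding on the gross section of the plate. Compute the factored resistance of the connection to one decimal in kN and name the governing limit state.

Weld metal: throat = 0.707×12 = 8.484 mm, L = 2×184 = 368 mm. φR_n = 0.75 × 0.6 × 490 × 8.484 × 368 = 688.4 kN.
Base metal shear (8 mm plate): yield φR_n = 1.0×0.6×300×8×368 = 529.9 kN; rupture φR_n = 0.75×0.6×450×8×368 = 596.2 kN; take 529.9 kN (yield).
Tension yield (gross): A_g = 93×8 = 744 mm². φR_n = 0.90 × 300 × 744 = 200.9 kN.
Governing: min(688.4, 529.9, 200.9) = 200.9 kN → gross-section yield.

200.9 kN (gross-section yield governs)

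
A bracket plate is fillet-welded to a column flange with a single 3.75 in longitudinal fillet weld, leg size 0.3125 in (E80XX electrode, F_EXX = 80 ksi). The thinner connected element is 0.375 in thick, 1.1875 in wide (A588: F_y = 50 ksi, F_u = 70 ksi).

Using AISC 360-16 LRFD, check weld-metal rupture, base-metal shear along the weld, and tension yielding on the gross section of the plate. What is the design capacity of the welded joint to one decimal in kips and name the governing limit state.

20.0 kips (gross-section yield governs)

Weld metal: throat = 0.707×0.3125 = 0.22094 in, L = 3.75 in. φR_n = 0.75 × 0.6 × 80 × 0.22094 × 3.75 = 29.8 kips.
Base metal shear (0.375 in plate): yield φR_n = 1.0×0.6×50×0.375×3.75 = 42.2 kips; rupture φR_n = 0.75×0.6×70×0.375×3.75 = 44.3 kips; take 42.2 kips (yield).
Tension yield (gross): A_g = 1.1875×0.375 = 0.44531 in². φR_n = 0.90 × 50 × 0.44531 = 20.0 kips.
Governing: min(29.8, 42.2, 20.0) = 20.0 kips → gross-section yield.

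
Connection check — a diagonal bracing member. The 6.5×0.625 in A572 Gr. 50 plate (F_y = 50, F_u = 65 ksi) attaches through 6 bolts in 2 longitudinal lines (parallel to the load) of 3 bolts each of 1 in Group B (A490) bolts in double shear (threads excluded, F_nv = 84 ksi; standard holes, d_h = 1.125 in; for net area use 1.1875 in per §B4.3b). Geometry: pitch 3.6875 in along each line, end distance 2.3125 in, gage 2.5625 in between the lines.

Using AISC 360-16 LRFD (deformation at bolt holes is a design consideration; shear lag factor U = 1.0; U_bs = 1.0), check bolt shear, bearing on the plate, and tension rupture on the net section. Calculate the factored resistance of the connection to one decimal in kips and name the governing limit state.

125.7 kips (net-section rupture governs)

Bolt shear: A_b = π(1)²/4 = 0.7854 in². φR_n = 0.75 × 84 × 0.7854 × 6 × 2 = 593.8 kips.
Bearing (0.625 in plate, F_u = 65 ksi): end bolts L_c = 2.3125 − 1.125/2 = 1.75, R_n = min(1.2×1.75×0.625×65, 2.4×1×0.625×65) = 85.313 kips/bolt; interior L_c = 3.6875 − 1.125 = 2.5625, R_n = 97.5 kips/bolt. φR_n = 0.75 × (2×85.313 + 4×97.5) = 420.5 kips.
Tension rupture (net): A_n = (6.5 − 2×1.1875)×0.625 = 2.5781 in² (U = 1.0, A_e = A_n). φR_n = 0.75 × 65 × 2.5781 = 125.7 kips.
Governing: min(593.8, 420.5, 125.7) = 125.7 kips → net-section rupture.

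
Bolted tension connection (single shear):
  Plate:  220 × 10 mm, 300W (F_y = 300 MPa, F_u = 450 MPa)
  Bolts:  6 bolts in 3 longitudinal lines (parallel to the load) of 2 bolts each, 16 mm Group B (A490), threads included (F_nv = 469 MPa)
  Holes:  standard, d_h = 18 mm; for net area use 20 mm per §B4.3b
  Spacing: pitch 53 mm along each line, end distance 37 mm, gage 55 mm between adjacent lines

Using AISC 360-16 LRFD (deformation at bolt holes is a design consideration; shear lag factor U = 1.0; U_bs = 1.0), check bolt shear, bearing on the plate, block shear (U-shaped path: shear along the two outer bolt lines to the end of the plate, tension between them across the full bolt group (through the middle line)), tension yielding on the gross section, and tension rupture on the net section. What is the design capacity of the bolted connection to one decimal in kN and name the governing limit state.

Bolt shear: A_b = π(16)²/4 = 201.06 mm². φR_n = 0.75 × 469 × 201.06 × 6 × 1 = 424.3 kN.
Bearing (10 mm plate, F_u = 450 MPa): end bolts L_c = 37 − 18/2 = 28, R_n = min(1.2×28×10×450, 2.4×16×10×450) = 151.2 kN/bolt; interior L_c = 53 − 18 = 35, R_n = 172.8 kN/bolt. φR_n = 0.75 × (3×151.2 + 3×172.8) = 729.0 kN.
Block shear: shear path 2×[37+1×53] = 2×90 mm, A_gv = 1800, A_nv = 2×(90 − 1.5×20)×10 = 1200 mm²; tension across gage: (110 − 2×20)×10 = 700 mm². R_n = min(0.6×450×1200, 0.6×300×1800) + 1.0×450×700 = min(324, 324) + 315 = 639 kN. φR_n = 0.75 × 639 = 479.3 kN.
Tension yield (gross): A_g = 220×10 = 2200 mm². φR_n = 0.90 × 300 × 2200 = 594.0 kN.
Tension rupture (net): A_n = (220 − 3×20)×10 = 1600 mm² (U = 1.0, A_e = A_n). φR_n = 0.75 × 450 × 1600 = 540.0 kN.
Governing: min(424.3, 729.0, 479.3, 594.0, 540.0) = 424.3 kN → bolt shear.

424.3 kN (bolt shear governs)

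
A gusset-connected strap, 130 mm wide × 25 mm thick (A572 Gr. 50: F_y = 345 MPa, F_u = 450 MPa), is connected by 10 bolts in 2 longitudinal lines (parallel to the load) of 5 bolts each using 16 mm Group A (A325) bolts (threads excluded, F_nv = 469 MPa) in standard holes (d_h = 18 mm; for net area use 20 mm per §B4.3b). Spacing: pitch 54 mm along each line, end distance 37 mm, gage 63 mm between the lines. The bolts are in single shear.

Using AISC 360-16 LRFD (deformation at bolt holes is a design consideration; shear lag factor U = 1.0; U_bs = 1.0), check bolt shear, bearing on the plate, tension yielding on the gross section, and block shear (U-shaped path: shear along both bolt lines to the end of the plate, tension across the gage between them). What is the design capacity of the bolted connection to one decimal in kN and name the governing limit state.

Bolt shear: A_b = π(16)²/4 = 201.06 mm². φR_n = 0.75 × 469 × 201.06 × 10 × 1 = 707.2 kN.
Bearing (25 mm plate, F_u = 450 MPa): end bolts L_c = 37 − 18/2 = 28, R_n = min(1.2×28×25×450, 2.4×16×25×450) = 378 kN/bolt; interior L_c = 54 − 18 = 36, R_n = 432 kN/bolt. φR_n = 0.75 × (2×378 + 8×432) = 3159.0 kN.
Tension yield (gross): A_g = 130×25 = 3250 mm². φR_n = 0.90 × 345 × 3250 = 1009.1 kN.
Block shear: shear path 2×[37+4×54] = 2×253 mm, A_gv = 12650, A_nv = 2×(253 − 4.5×20)×25 = 8150 mm²; tension across gage: (63 − 1×20)×25 = 1075 mm². R_n = min(0.6×450×8150, 0.6×345×12650) + 1.0×450×1075 = min(2200.5, 2618.6) + 483.75 = 2684.3 kN. φR_n = 0.75 × 2684.3 = 2013.2 kN.
Governing: min(707.2, 3159.0, 1009.1, 2013.2) = 707.2 kN → bolt shear.

707.2 kN (bolt shear governs)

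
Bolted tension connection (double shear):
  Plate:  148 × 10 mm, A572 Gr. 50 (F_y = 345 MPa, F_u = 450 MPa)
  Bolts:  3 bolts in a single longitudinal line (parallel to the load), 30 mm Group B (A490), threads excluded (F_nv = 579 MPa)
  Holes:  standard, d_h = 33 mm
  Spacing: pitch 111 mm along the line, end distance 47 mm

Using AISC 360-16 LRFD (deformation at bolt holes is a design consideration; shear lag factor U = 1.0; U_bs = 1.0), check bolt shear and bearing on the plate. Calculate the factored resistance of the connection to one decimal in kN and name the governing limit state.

Bolt shear: A_b = π(30)²/4 = 706.86 mm². φR_n = 0.75 × 579 × 706.86 × 3 × 2 = 1841.7 kN.
Bearing (10 mm plate, F_u = 450 MPa): end bolts L_c = 47 − 33/2 = 30.5, R_n = min(1.2×30.5×10×450, 2.4×30×10×450) = 164.7 kN/bolt; interior L_c = 111 − 33 = 78, R_n = 324 kN/bolt. φR_n = 0.75 × (1×164.7 + 2×324) = 609.5 kN.
Governing: min(1841.7, 609.5) = 609.5 kN → bearing.

609.5 kN (bearing governs)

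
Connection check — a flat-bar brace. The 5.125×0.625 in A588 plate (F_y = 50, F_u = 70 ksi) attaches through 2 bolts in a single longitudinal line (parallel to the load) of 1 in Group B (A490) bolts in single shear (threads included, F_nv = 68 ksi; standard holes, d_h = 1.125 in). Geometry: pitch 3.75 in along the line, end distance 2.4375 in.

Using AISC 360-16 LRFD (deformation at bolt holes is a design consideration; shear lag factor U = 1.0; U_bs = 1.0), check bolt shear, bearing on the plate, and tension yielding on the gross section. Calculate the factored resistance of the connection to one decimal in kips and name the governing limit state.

80.1 kips (bolt shear governs)

Bolt shear: A_b = π(1)²/4 = 0.7854 in². φR_n = 0.75 × 68 × 0.7854 × 2 × 1 = 80.1 kips.
Bearing (0.625 in plate, F_u = 70 ksi): end bolts L_c = 2.4375 − 1.125/2 = 1.875, R_n = min(1.2×1.875×0.625×70, 2.4×1×0.625×70) = 98.438 kips/bolt; interior L_c = 3.75 − 1.125 = 2.625, R_n = 105 kips/bolt. φR_n = 0.75 × (1×98.438 + 1×105) = 152.6 kips.
Tension yield (gross): A_g = 5.125×0.625 = 3.2031 in². φR_n = 0.90 × 50 × 3.2031 = 144.1 kips.
Governing: min(80.1, 152.6, 144.1) = 80.1 kips → bolt shear.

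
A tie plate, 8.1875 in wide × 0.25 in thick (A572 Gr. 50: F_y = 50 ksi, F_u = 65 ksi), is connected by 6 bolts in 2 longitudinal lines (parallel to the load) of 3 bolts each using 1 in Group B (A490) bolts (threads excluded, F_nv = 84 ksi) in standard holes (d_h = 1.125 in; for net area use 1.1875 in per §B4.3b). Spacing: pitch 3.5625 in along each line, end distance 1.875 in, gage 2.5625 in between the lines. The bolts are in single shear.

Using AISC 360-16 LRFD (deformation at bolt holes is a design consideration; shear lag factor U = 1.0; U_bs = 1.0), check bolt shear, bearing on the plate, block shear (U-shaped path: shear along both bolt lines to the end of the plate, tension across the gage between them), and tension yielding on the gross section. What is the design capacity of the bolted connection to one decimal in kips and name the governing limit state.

92.1 kips (gross-section yield governs)

Bolt shear: A_b = π(1)²/4 = 0.7854 in². φR_n = 0.75 × 84 × 0.7854 × 6 × 1 = 296.9 kips.
Bearing (0.25 in plate, F_u = 65 ksi): end bolts L_c = 1.875 − 1.125/2 = 1.3125, R_n = min(1.2×1.3125×0.25×65, 2.4×1×0.25×65) = 25.594 kips/bolt; interior L_c = 3.5625 − 1.125 = 2.4375, R_n = 39 kips/bolt. φR_n = 0.75 × (2×25.594 + 4×39) = 155.4 kips.
Block shear: shear path 2×[1.875+2×3.5625] = 2×9 in, A_gv = 4.5, A_nv = 2×(9 − 2.5×1.1875)×0.25 = 3.0156 in²; tension across gage: (2.5625 − 1×1.1875)×0.25 = 0.34375 in². R_n = min(0.6×65×3.0156, 0.6×50×4.5) + 1.0×65×0.34375 = min(117.61, 135) + 22.344 = 139.95 kips. φR_n = 0.75 × 139.95 = 105.0 kips.
Tension yield (gross): A_g = 8.1875×0.25 = 2.0469 in². φR_n = 0.90 × 50 × 2.0469 = 92.1 kips.
Governing: min(296.9, 155.4, 105.0, 92.1) = 92.1 kips → gross-section yield.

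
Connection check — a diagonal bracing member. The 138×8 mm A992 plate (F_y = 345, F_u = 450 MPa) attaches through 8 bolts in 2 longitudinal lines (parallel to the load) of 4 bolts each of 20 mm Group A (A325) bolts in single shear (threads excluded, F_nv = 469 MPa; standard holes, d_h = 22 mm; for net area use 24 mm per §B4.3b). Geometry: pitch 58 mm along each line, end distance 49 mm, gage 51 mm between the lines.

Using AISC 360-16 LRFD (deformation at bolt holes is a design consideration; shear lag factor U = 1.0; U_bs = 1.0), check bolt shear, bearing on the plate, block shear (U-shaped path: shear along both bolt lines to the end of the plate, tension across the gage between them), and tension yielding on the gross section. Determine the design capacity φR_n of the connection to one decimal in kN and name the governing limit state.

Bolt shear: A_b = π(20)²/4 = 314.16 mm². φR_n = 0.75 × 469 × 314.16 × 8 × 1 = 884.0 kN.
Bearing (8 mm plate, F_u = 450 MPa): end bolts L_c = 49 − 22/2 = 38, R_n = min(1.2×38×8×450, 2.4×20×8×450) = 164.16 kN/bolt; interior L_c = 58 − 22 = 36, R_n = 155.52 kN/bolt. φR_n = 0.75 × (2×164.16 + 6×155.52) = 946.1 kN.
Block shear: shear path 2×[49+3×58] = 2×223 mm, A_gv = 3568, A_nv = 2×(223 − 3.5×24)×8 = 2224 mm²; tension across gage: (51 − 1×24)×8 = 216 mm². R_n = min(0.6×450×2224, 0.6×345×3568) + 1.0×450×216 = min(600.48, 738.58) + 97.2 = 697.68 kN. φR_n = 0.75 × 697.68 = 523.3 kN.
Tension yield (gross): A_g = 138×8 = 1104 mm². φR_n = 0.90 × 345 × 1104 = 342.8 kN.
Governing: min(884.0, 946.1, 523.3, 342.8) = 342.8 kN → gross-section yield.

342.8 kN (gross-section yield governs)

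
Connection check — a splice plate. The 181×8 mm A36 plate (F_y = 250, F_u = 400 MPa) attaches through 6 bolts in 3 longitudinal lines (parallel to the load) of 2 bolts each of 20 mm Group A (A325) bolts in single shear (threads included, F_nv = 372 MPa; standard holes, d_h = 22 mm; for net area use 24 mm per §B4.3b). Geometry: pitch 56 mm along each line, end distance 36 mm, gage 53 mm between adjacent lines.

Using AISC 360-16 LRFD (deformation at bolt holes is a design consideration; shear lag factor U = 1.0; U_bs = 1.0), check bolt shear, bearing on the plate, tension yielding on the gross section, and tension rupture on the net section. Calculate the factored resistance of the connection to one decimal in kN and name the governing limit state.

Bolt shear: A_b = π(20)²/4 = 314.16 mm². φR_n = 0.75 × 372 × 314.16 × 6 × 1 = 525.9 kN.
Bearing (8 mm plate, F_u = 400 MPa): end bolts L_c = 36 − 22/2 = 25, R_n = min(1.2×25×8×400, 2.4×20×8×400) = 96 kN/bolt; interior L_c = 56 − 22 = 34, R_n = 130.56 kN/bolt. φR_n = 0.75 × (3×96 + 3×130.56) = 509.8 kN.
Tension yield (gross): A_g = 181×8 = 1448 mm². φR_n = 0.90 × 250 × 1448 = 325.8 kN.
Tension rupture (net): A_n = (181 − 3×24)×8 = 872 mm² (U = 1.0, A_e = A_n). φR_n = 0.75 × 400 × 872 = 261.6 kN.
Governing: min(525.9, 509.8, 325.8, 261.6) = 261.6 kN → net-section rupture.

261.6 kN (net-section rupture governs)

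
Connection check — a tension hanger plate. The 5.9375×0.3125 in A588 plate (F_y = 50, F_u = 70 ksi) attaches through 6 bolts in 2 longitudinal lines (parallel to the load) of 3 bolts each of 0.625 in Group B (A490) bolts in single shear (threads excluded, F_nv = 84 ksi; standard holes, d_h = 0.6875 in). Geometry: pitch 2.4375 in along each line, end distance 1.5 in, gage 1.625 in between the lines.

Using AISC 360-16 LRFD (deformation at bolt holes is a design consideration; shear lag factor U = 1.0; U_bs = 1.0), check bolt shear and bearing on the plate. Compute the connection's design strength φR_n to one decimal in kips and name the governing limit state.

116.0 kips (bolt shear governs)

Bolt shear: A_b = π(0.625)²/4 = 0.3068 in². φR_n = 0.75 × 84 × 0.3068 × 6 × 1 = 116.0 kips.
Bearing (0.3125 in plate, F_u = 70 ksi): end bolts L_c = 1.5 − 0.6875/2 = 1.15625, R_n = min(1.2×1.15625×0.3125×70, 2.4×0.625×0.3125×70) = 30.352 kips/bolt; interior L_c = 2.4375 − 0.6875 = 1.75, R_n = 32.813 kips/bolt. φR_n = 0.75 × (2×30.352 + 4×32.813) = 144.0 kips.
Governing: min(116.0, 144.0) = 116.0 kips → bolt shear.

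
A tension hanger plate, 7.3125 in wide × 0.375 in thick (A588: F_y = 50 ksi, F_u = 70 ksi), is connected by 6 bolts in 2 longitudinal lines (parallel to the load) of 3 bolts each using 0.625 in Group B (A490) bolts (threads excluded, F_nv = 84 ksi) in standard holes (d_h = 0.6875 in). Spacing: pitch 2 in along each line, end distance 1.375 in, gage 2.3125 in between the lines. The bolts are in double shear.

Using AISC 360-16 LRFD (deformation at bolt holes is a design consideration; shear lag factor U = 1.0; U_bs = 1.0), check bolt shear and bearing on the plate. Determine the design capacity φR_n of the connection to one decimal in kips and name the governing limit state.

Bolt shear: A_b = π(0.625)²/4 = 0.3068 in². φR_n = 0.75 × 84 × 0.3068 × 6 × 2 = 231.9 kips.
Bearing (0.375 in plate, F_u = 70 ksi): end bolts L_c = 1.375 − 0.6875/2 = 1.03125, R_n = min(1.2×1.03125×0.375×70, 2.4×0.625×0.375×70) = 32.484 kips/bolt; interior L_c = 2 − 0.6875 = 1.3125, R_n = 39.375 kips/bolt. φR_n = 0.75 × (2×32.484 + 4×39.375) = 166.9 kips.
Governing: min(231.9, 166.9) = 166.9 kips → bearing.

166.9 kips (bearing governs)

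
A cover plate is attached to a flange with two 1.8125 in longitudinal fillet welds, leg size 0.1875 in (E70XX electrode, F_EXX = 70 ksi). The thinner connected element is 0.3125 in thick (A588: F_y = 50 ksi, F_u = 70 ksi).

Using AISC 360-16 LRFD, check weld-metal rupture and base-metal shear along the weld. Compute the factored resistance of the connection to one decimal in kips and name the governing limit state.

15.1 kips (weld metal governs)

Weld metal: throat = 0.707×0.1875 = 0.13256 in, L = 2×1.8125 = 3.625 in. φR_n = 0.75 × 0.6 × 70 × 0.13256 × 3.625 = 15.1 kips.
Base metal shear (0.3125 in plate): yield φR_n = 1.0×0.6×50×0.3125×3.625 = 34.0 kips; rupture φR_n = 0.75×0.6×70×0.3125×3.625 = 35.7 kips; take 34.0 kips (yield).
Governing: min(15.1, 34.0) = 15.1 kips → weld metal.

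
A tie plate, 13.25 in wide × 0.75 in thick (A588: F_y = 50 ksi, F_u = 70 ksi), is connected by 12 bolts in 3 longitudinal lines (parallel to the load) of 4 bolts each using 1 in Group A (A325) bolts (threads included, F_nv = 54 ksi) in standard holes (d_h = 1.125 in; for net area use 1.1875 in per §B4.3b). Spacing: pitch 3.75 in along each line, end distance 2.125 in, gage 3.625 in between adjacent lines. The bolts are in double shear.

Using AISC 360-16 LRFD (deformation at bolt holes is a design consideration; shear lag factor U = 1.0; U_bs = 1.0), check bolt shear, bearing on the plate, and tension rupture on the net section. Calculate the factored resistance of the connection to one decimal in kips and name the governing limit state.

Bolt shear: A_b = π(1)²/4 = 0.7854 in². φR_n = 0.75 × 54 × 0.7854 × 12 × 2 = 763.4 kips.
Bearing (0.75 in plate, F_u = 70 ksi): end bolts L_c = 2.125 − 1.125/2 = 1.5625, R_n = min(1.2×1.5625×0.75×70, 2.4×1×0.75×70) = 98.438 kips/bolt; interior L_c = 3.75 − 1.125 = 2.625, R_n = 126 kips/bolt. φR_n = 0.75 × (3×98.438 + 9×126) = 1072.0 kips.
Tension rupture (net): A_n = (13.25 − 3×1.1875)×0.75 = 7.2656 in² (U = 1.0, A_e = A_n). φR_n = 0.75 × 70 × 7.2656 = 381.4 kips.
Governing: min(763.4, 1072.0, 381.4) = 381.4 kips → net-section rupture.

381.4 kips (net-section rupture governs)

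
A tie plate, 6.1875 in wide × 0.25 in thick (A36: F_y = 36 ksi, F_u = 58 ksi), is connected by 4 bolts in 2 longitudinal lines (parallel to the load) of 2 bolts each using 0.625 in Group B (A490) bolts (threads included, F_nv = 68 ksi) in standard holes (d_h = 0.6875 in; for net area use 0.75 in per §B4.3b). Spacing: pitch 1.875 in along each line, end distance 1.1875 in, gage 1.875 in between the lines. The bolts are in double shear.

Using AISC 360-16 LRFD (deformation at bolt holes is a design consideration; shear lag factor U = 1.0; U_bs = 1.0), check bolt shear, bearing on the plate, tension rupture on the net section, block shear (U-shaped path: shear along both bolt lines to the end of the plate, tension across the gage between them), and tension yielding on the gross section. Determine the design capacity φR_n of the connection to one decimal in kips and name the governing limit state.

37.0 kips (block shear governs)

Bolt shear: A_b = π(0.625)²/4 = 0.3068 in². φR_n = 0.75 × 68 × 0.3068 × 4 × 2 = 125.2 kips.
Bearing (0.25 in plate, F_u = 58 ksi): end bolts L_c = 1.1875 − 0.6875/2 = 0.84375, R_n = min(1.2×0.84375×0.25×58, 2.4×0.625×0.25×58) = 14.681 kips/bolt; interior L_c = 1.875 − 0.6875 = 1.1875, R_n = 20.663 kips/bolt. φR_n = 0.75 × (2×14.681 + 2×20.663) = 53.0 kips.
Tension rupture (net): A_n = (6.1875 − 2×0.75)×0.25 = 1.1719 in² (U = 1.0, A_e = A_n). φR_n = 0.75 × 58 × 1.1719 = 51.0 kips.
Block shear: shear path 2×[1.1875+1×1.875] = 2×3.0625 in, A_gv = 1.5313, A_nv = 2×(3.0625 − 1.5×0.75)×0.25 = 0.96875 in²; tension across gage: (1.875 − 1×0.75)×0.25 = 0.28125 in². R_n = min(0.6×58×0.96875, 0.6×36×1.5313) + 1.0×58×0.28125 = min(33.713, 33.076) + 16.313 = 49.389 kips. φR_n = 0.75 × 49.389 = 37.0 kips.
Tension yield (gross): A_g = 6.1875×0.25 = 1.5469 in². φR_n = 0.90 × 36 × 1.5469 = 50.1 kips.
Governing: min(125.2, 53.0, 51.0, 37.0, 50.1) = 37.0 kips → block shear.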